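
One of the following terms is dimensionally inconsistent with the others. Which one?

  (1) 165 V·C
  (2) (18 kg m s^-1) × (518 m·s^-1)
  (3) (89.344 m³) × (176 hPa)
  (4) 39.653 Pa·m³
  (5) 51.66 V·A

(5)

Dimensions:
  (1) C·V = s·A·J·C⁻¹ = kg·m²·s⁻²
  (2) [kg·m·s⁻¹] · [m·s⁻¹] = kg·m²·s⁻²
  (3) [m³] · [kg·m⁻¹·s⁻²] = kg·m²·s⁻²
  (4) Pa·m³ = N·m⁻²·m³ = kg·m²·s⁻²
  (5) V·A = J·C⁻¹·A = kg·m²·s⁻³
All reduce to kg·m²·s⁻² except (5), which is kg·m²·s⁻³.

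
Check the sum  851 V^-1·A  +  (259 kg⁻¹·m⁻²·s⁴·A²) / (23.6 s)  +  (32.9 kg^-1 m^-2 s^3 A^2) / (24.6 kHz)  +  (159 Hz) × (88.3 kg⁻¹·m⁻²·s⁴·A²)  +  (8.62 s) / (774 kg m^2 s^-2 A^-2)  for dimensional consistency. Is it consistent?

No

In SI base units:
  851 V^-1·A:  A·V⁻¹ = A·(J·C⁻¹)⁻¹ = kg⁻¹·m⁻²·s³·A²
  (259 kg⁻¹·m⁻²·s⁴·A²) / (23.6 s):  [kg⁻¹·m⁻²·s⁴·A²] / [s] = kg⁻¹·m⁻²·s³·A²
  (32.9 kg^-1 m^-2 s^3 A^2) / (24.6 kHz):  [kg⁻¹·m⁻²·s³·A²] / [s⁻¹] = kg⁻¹·m⁻²·s⁴·A²
  (159 Hz) × (88.3 kg⁻¹·m⁻²·s⁴·A²):  [s⁻¹] · [kg⁻¹·m⁻²·s⁴·A²] = kg⁻¹·m⁻²·s³·A²
  (8.62 s) / (774 kg m^2 s^-2 A^-2):  [s] / [kg·m²·s⁻²·A⁻²] = kg⁻¹·m⁻²·s³·A²
The terms do not share a single dimension (kg⁻¹·m⁻²·s³·A² vs kg⁻¹·m⁻²·s⁴·A²).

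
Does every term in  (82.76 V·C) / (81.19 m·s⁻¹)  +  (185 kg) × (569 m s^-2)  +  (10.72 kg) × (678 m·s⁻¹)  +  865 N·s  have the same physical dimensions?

No

Work out the base dimensions of each:
  (82.76 V·C) / (81.19 m·s⁻¹):  [kg·m²·s⁻²] / [m·s⁻¹] = kg·m·s⁻¹
  (185 kg) × (569 m s^-2):  [kg] · [m·s⁻²] = kg·m·s⁻²
  (10.72 kg) × (678 m·s⁻¹):  [kg] · [m·s⁻¹] = kg·m·s⁻¹
  865 N·s:  N·s = kg·m·s⁻²·s = kg·m·s⁻¹
The terms do not share a single dimension (kg·m·s⁻² vs kg·m·s⁻¹).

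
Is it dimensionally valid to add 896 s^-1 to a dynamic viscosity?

Expand each in SI base units:
  896 s^-1:  s⁻¹
  a dynamic viscosity:  [dynamic viscosity] = kg·m⁻¹·s⁻¹
s⁻¹ ≠ kg·m⁻¹·s⁻¹, so they cannot be added.

No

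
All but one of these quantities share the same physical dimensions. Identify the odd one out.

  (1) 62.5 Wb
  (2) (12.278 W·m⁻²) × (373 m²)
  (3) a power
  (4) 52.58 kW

(1)

In SI base units:
  (1) Wb = V·s = kg·m²·s⁻²·A⁻¹
  (2) [kg·s⁻³] · [m²] = kg·m²·s⁻³
  (3) [power] = kg·m²·s⁻³
  (4) W = J·s⁻¹ = kg·m²·s⁻³
All reduce to kg·m²·s⁻³ except (1), which is kg·m²·s⁻²·A⁻¹.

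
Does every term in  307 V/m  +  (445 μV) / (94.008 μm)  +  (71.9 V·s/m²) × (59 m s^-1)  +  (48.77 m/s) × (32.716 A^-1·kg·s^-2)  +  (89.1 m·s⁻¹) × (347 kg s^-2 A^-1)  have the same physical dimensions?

Yes

In SI base units:
  307 V/m:  V·m⁻¹ = J·C⁻¹·m⁻¹ = kg·m·s⁻³·A⁻¹
  (445 μV) / (94.008 μm):  [kg·m²·s⁻³·A⁻¹] / [m] = kg·m·s⁻³·A⁻¹
  (71.9 V·s/m²) × (59 m s^-1):  [kg·s⁻²·A⁻¹] · [m·s⁻¹] = kg·m·s⁻³·A⁻¹
  (48.77 m/s) × (32.716 A^-1·kg·s^-2):  [m·s⁻¹] · [kg·s⁻²·A⁻¹] = kg·m·s⁻³·A⁻¹
  (89.1 m·s⁻¹) × (347 kg s^-2 A^-1):  [m·s⁻¹] · [kg·s⁻²·A⁻¹] = kg·m·s⁻³·A⁻¹
Every term reduces to kg·m·s⁻³·A⁻¹.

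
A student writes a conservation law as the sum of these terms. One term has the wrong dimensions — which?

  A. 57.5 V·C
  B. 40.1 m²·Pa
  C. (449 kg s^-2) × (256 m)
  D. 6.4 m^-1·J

A.

In SI base units:
  A. C·V = s·A·J·C⁻¹ = kg·m²·s⁻²
  B. Pa·m² = N·m⁻²·m² = kg·m·s⁻²
  C. [kg·s⁻²] · [m] = kg·m·s⁻²
  D. J·m⁻¹ = N·m·m⁻¹ = kg·m·s⁻²
All reduce to kg·m·s⁻² except A., which is kg·m²·s⁻².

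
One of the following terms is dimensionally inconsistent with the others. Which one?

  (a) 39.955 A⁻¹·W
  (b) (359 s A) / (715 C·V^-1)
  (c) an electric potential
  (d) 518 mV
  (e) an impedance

(e)

Expand each in SI base units:
  (a) W·A⁻¹ = J·s⁻¹·A⁻¹ = kg·m²·s⁻³·A⁻¹
  (b) [s·A] / [kg⁻¹·m⁻²·s⁴·A²] = kg·m²·s⁻³·A⁻¹
  (c) [electric potential] = kg·m²·s⁻³·A⁻¹
  (d) V = J·C⁻¹ = kg·m²·s⁻³·A⁻¹
  (e) [impedance] = kg·m²·s⁻³·A⁻²
All reduce to kg·m²·s⁻³·A⁻¹ except (e), which is kg·m²·s⁻³·A⁻².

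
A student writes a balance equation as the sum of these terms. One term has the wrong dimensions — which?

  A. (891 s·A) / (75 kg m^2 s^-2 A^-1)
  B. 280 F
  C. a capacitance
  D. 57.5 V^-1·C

Reduce each to base SI dimensions:
  A. [s·A] / [kg·m²·s⁻²·A⁻¹] = kg⁻¹·m⁻²·s³·A²
  B. F = C·V⁻¹ = kg⁻¹·m⁻²·s⁴·A²
  C. [capacitance] = kg⁻¹·m⁻²·s⁴·A²
  D. C·V⁻¹ = s·A·(J·C⁻¹)⁻¹ = kg⁻¹·m⁻²·s⁴·A²
All reduce to kg⁻¹·m⁻²·s⁴·A² except A., which is kg⁻¹·m⁻²·s³·A².

A.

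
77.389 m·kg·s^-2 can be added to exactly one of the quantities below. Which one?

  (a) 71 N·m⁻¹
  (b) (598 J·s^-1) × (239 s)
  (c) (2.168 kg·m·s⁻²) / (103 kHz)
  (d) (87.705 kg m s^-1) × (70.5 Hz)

Reference: kg·m·s⁻².
Each option:
  (a) N·m⁻¹ = kg·m·s⁻²·m⁻¹ = kg·s⁻²
  (b) [kg·m²·s⁻³] · [s] = kg·m²·s⁻²
  (c) [kg·m·s⁻²] / [s⁻¹] = kg·m·s⁻¹
  (d) [kg·m·s⁻¹] · [s⁻¹] = kg·m·s⁻²  ← same
Only (d) matches kg·m·s⁻².

(d)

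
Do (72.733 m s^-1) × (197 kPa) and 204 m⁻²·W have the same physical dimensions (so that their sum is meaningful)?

Dimensions:
  (72.733 m s^-1) × (197 kPa):  [m·s⁻¹] · [kg·m⁻¹·s⁻²] = kg·s⁻³
  204 m⁻²·W:  W·m⁻² = J·s⁻¹·m⁻² = kg·s⁻³
Both are kg·s⁻³, so they have the same dimensions and can be added.

Yes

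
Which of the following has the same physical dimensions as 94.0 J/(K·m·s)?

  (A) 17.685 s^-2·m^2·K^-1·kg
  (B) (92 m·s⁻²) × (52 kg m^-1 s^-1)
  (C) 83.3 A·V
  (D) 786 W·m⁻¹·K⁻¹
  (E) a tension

(D)

Reference: J·s⁻¹·m⁻¹·K⁻¹ = N·m·s⁻¹·m⁻¹·K⁻¹ = kg·m·s⁻³·K⁻¹.
Each option:
  (A) kg·m²·s⁻²·K⁻¹
  (B) [m·s⁻²] · [kg·m⁻¹·s⁻¹] = kg·s⁻³
  (C) V·A = J·C⁻¹·A = kg·m²·s⁻³
  (D) W·m⁻¹·K⁻¹ = J·s⁻¹·m⁻¹·K⁻¹ = kg·m·s⁻³·K⁻¹  ← same
  (E) [tension] = kg·m·s⁻²
Only (D) matches kg·m·s⁻³·K⁻¹.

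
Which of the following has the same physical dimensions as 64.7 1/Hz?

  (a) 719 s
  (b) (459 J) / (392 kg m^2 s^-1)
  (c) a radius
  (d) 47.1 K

(a)

Reference: Hz⁻¹ = (s⁻¹)⁻¹ = s.
Each option:
  (a) s  ← same
  (b) [kg·m²·s⁻²] / [kg·m²·s⁻¹] = s⁻¹
  (c) [radius] = m
  (d) K
Only (a) matches s.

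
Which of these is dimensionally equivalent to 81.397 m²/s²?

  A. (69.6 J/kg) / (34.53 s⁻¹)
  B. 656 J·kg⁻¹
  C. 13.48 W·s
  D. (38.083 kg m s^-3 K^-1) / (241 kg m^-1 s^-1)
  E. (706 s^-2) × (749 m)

B.

Reference: m²·s⁻².
Each option:
  A. [m²·s⁻²] / [s⁻¹] = m²·s⁻¹
  B. J·kg⁻¹ = N·m·kg⁻¹ = m²·s⁻²  ← same
  C. W·s = J·s⁻¹·s = kg·m²·s⁻²
  D. [kg·m·s⁻³·K⁻¹] / [kg·m⁻¹·s⁻¹] = m²·s⁻²·K⁻¹
  E. [s⁻²] · [m] = m·s⁻²
Only B. matches m²·s⁻².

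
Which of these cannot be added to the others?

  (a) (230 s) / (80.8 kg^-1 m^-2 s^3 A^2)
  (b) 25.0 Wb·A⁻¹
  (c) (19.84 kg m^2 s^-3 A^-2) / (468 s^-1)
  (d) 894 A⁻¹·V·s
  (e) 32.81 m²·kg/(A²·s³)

Work out the base dimensions of each:
  (a) [s] / [kg⁻¹·m⁻²·s³·A²] = kg·m²·s⁻²·A⁻²
  (b) Wb·A⁻¹ = V·s·A⁻¹ = kg·m²·s⁻²·A⁻²
  (c) [kg·m²·s⁻³·A⁻²] / [s⁻¹] = kg·m²·s⁻²·A⁻²
  (d) V·s·A⁻¹ = J·C⁻¹·s·A⁻¹ = kg·m²·s⁻²·A⁻²
  (e) kg·m²·s⁻³·A⁻²
All reduce to kg·m²·s⁻²·A⁻² except (e), which is kg·m²·s⁻³·A⁻².

(e)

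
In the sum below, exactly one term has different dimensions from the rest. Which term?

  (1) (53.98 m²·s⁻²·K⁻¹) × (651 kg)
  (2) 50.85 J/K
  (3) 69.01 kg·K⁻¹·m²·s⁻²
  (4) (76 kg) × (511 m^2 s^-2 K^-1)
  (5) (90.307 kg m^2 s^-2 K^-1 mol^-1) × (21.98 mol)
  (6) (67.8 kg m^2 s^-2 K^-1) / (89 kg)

(6)

Dimensions:
  (1) [m²·s⁻²·K⁻¹] · [kg] = kg·m²·s⁻²·K⁻¹
  (2) J·K⁻¹ = N·m·K⁻¹ = kg·m²·s⁻²·K⁻¹
  (3) kg·m²·s⁻²·K⁻¹
  (4) [kg] · [m²·s⁻²·K⁻¹] = kg·m²·s⁻²·K⁻¹
  (5) [kg·m²·s⁻²·K⁻¹·mol⁻¹] · [mol] = kg·m²·s⁻²·K⁻¹
  (6) [kg·m²·s⁻²·K⁻¹] / [kg] = m²·s⁻²·K⁻¹
All reduce to kg·m²·s⁻²·K⁻¹ except (6), which is m²·s⁻²·K⁻¹.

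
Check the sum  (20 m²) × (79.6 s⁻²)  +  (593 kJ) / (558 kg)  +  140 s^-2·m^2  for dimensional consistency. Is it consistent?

Dimensions:
  (20 m²) × (79.6 s⁻²):  [m²] · [s⁻²] = m²·s⁻²
  (593 kJ) / (558 kg):  [kg·m²·s⁻²] / [kg] = m²·s⁻²
  140 s^-2·m^2:  m²·s⁻²
Every term reduces to m²·s⁻².

Yes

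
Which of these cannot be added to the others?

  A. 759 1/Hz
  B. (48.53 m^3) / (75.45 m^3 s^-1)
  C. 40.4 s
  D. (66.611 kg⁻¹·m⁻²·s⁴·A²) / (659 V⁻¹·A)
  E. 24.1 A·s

E.

Dimensions:
  A. Hz⁻¹ = (s⁻¹)⁻¹ = s
  B. [m³] / [m³·s⁻¹] = s
  C. s
  D. [kg⁻¹·m⁻²·s⁴·A²] / [kg⁻¹·m⁻²·s³·A²] = s
  E. A·s = s·A
All reduce to s except E., which is s·A.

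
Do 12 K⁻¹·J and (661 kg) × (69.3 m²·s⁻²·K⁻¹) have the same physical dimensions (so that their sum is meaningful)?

Yes

Dimensions:
  12 K⁻¹·J:  J·K⁻¹ = N·m·K⁻¹ = kg·m²·s⁻²·K⁻¹
  (661 kg) × (69.3 m²·s⁻²·K⁻¹):  [kg] · [m²·s⁻²·K⁻¹] = kg·m²·s⁻²·K⁻¹
Both are kg·m²·s⁻²·K⁻¹, so they have the same dimensions and can be added.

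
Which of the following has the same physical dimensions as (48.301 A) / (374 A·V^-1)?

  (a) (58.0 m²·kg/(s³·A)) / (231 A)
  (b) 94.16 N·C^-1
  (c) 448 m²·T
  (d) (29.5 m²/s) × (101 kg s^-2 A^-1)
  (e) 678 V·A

(d)

Reference: [A] / [kg⁻¹·m⁻²·s³·A²] = kg·m²·s⁻³·A⁻¹.
Each option:
  (a) [kg·m²·s⁻³·A⁻¹] / [A] = kg·m²·s⁻³·A⁻²
  (b) N·C⁻¹ = kg·m·s⁻²·(s·A)⁻¹ = kg·m·s⁻³·A⁻¹
  (c) T·m² = Wb·m⁻²·m² = kg·m²·s⁻²·A⁻¹
  (d) [m²·s⁻¹] · [kg·s⁻²·A⁻¹] = kg·m²·s⁻³·A⁻¹  ← same
  (e) V·A = J·C⁻¹·A = kg·m²·s⁻³
Only (d) matches kg·m²·s⁻³·A⁻¹.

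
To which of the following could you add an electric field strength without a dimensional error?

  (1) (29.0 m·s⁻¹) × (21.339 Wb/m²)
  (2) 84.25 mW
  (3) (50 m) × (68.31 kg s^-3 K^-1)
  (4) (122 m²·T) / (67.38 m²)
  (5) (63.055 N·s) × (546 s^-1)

Reference: [electric field strength] = kg·m·s⁻³·A⁻¹.
Each option:
  (1) [m·s⁻¹] · [kg·s⁻²·A⁻¹] = kg·m·s⁻³·A⁻¹  ← same
  (2) W = J·s⁻¹ = kg·m²·s⁻³
  (3) [m] · [kg·s⁻³·K⁻¹] = kg·m·s⁻³·K⁻¹
  (4) [kg·m²·s⁻²·A⁻¹] / [m²] = kg·s⁻²·A⁻¹
  (5) [kg·m·s⁻¹] · [s⁻¹] = kg·m·s⁻²
Only (1) matches kg·m·s⁻³·A⁻¹.

(1)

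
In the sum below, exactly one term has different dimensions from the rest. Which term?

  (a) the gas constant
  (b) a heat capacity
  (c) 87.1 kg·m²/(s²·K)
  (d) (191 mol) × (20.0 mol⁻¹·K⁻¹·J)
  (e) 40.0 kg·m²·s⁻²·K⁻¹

(a)

Reduce each to base SI dimensions:
  (a) [gas constant] = kg·m²·s⁻²·K⁻¹·mol⁻¹
  (b) [heat capacity] = kg·m²·s⁻²·K⁻¹
  (c) kg·m²·s⁻²·K⁻¹
  (d) [mol] · [kg·m²·s⁻²·K⁻¹·mol⁻¹] = kg·m²·s⁻²·K⁻¹
  (e) kg·m²·s⁻²·K⁻¹
All reduce to kg·m²·s⁻²·K⁻¹ except (a), which is kg·m²·s⁻²·K⁻¹·mol⁻¹.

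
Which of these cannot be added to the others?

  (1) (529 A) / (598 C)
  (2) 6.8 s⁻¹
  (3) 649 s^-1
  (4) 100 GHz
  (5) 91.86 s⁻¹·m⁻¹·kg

Dimensions:
  (1) [A] / [s·A] = s⁻¹
  (2) s⁻¹
  (3) s⁻¹
  (4) Hz = s⁻¹
  (5) kg·m⁻¹·s⁻¹
All reduce to s⁻¹ except (5), which is kg·m⁻¹·s⁻¹.

(5)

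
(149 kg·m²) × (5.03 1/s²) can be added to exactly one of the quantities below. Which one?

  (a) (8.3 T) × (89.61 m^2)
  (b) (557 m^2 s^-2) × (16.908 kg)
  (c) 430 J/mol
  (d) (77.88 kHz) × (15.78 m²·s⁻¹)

Reference: [kg·m²] · [s⁻²] = kg·m²·s⁻².
Each option:
  (a) [kg·s⁻²·A⁻¹] · [m²] = kg·m²·s⁻²·A⁻¹
  (b) [m²·s⁻²] · [kg] = kg·m²·s⁻²  ← same
  (c) J·mol⁻¹ = N·m·mol⁻¹ = kg·m²·s⁻²·mol⁻¹
  (d) [s⁻¹] · [m²·s⁻¹] = m²·s⁻²
Only (b) matches kg·m²·s⁻².

(b)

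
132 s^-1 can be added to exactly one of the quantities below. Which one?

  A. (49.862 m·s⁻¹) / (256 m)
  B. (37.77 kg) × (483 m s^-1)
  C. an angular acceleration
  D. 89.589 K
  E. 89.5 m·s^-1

Reference: s⁻¹.
Each option:
  A. [m·s⁻¹] / [m] = s⁻¹  ← same
  B. [kg] · [m·s⁻¹] = kg·m·s⁻¹
  C. [angular acceleration] = s⁻²
  D. K
  E. m·s⁻¹
Only A. matches s⁻¹.

A.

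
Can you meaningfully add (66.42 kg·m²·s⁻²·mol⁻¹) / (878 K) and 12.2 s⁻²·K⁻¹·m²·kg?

No

Expand each in SI base units:
  (66.42 kg·m²·s⁻²·mol⁻¹) / (878 K):  [kg·m²·s⁻²·mol⁻¹] / [K] = kg·m²·s⁻²·K⁻¹·mol⁻¹
  12.2 s⁻²·K⁻¹·m²·kg:  kg·m²·s⁻²·K⁻¹
kg·m²·s⁻²·K⁻¹·mol⁻¹ ≠ kg·m²·s⁻²·K⁻¹, so they cannot be added.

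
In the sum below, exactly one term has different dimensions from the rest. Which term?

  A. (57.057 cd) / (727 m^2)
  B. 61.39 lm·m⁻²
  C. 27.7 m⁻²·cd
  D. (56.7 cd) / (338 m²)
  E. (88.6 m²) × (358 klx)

Work out the base dimensions of each:
  A. [cd] / [m²] = m⁻²·cd
  B. lm·m⁻² = cd·m⁻² = m⁻²·cd
  C. cd·m⁻² = m⁻²·cd
  D. [cd] / [m²] = m⁻²·cd
  E. [m²] · [m⁻²·cd] = cd
All reduce to m⁻²·cd except E., which is cd.

E.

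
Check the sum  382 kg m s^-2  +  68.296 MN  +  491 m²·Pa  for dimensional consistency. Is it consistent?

Yes

Expand each in SI base units:
  382 kg m s^-2:  kg·m·s⁻²
  68.296 MN:  N = kg·m·s⁻²
  491 m²·Pa:  Pa·m² = N·m⁻²·m² = kg·m·s⁻²
Every term reduces to kg·m·s⁻².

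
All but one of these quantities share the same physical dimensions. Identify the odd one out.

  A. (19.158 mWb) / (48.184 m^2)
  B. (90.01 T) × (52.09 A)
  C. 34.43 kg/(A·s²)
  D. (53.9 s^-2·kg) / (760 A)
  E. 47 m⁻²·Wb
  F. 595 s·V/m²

Expand each in SI base units:
  A. [kg·m²·s⁻²·A⁻¹] / [m²] = kg·s⁻²·A⁻¹
  B. [kg·s⁻²·A⁻¹] · [A] = kg·s⁻²
  C. kg·s⁻²·A⁻¹
  D. [kg·s⁻²] / [A] = kg·s⁻²·A⁻¹
  E. Wb·m⁻² = V·s·m⁻² = kg·s⁻²·A⁻¹
  F. V·s·m⁻² = J·C⁻¹·s·m⁻² = kg·s⁻²·A⁻¹
All reduce to kg·s⁻²·A⁻¹ except B., which is kg·s⁻².

B.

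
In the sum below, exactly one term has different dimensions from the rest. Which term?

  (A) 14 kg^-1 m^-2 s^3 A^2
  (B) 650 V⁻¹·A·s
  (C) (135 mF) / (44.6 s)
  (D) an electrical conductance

(B)

In SI base units:
  (A) kg⁻¹·m⁻²·s³·A²
  (B) A·s·V⁻¹ = A·s·(J·C⁻¹)⁻¹ = kg⁻¹·m⁻²·s⁴·A²
  (C) [kg⁻¹·m⁻²·s⁴·A²] / [s] = kg⁻¹·m⁻²·s³·A²
  (D) [electrical conductance] = kg⁻¹·m⁻²·s³·A²
All reduce to kg⁻¹·m⁻²·s³·A² except (B), which is kg⁻¹·m⁻²·s⁴·A².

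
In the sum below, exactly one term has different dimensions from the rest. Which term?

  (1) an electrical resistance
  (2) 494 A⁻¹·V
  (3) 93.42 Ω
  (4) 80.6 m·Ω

(4)

Work out the base dimensions of each:
  (1) [electrical resistance] = kg·m²·s⁻³·A⁻²
  (2) V·A⁻¹ = J·C⁻¹·A⁻¹ = kg·m²·s⁻³·A⁻²
  (3) Ω = V·A⁻¹ = kg·m²·s⁻³·A⁻²
  (4) Ω·m = V·A⁻¹·m = kg·m³·s⁻³·A⁻²
All reduce to kg·m²·s⁻³·A⁻² except (4), which is kg·m³·s⁻³·A⁻².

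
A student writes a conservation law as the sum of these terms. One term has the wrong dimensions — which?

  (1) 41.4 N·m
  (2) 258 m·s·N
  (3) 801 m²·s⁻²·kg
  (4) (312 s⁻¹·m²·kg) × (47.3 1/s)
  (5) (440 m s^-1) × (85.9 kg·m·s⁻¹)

Reduce each to base SI dimensions:
  (1) N·m = kg·m·s⁻²·m = kg·m²·s⁻²
  (2) N·m·s = kg·m·s⁻²·m·s = kg·m²·s⁻¹
  (3) kg·m²·s⁻²
  (4) [kg·m²·s⁻¹] · [s⁻¹] = kg·m²·s⁻²
  (5) [m·s⁻¹] · [kg·m·s⁻¹] = kg·m²·s⁻²
All reduce to kg·m²·s⁻² except (2), which is kg·m²·s⁻¹.

(2)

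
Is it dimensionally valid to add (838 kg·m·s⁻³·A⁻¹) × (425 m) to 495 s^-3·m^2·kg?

Expand each in SI base units:
  (838 kg·m·s⁻³·A⁻¹) × (425 m):  [kg·m·s⁻³·A⁻¹] · [m] = kg·m²·s⁻³·A⁻¹
  495 s^-3·m^2·kg:  kg·m²·s⁻³
kg·m²·s⁻³·A⁻¹ ≠ kg·m²·s⁻³, so they cannot be added.

No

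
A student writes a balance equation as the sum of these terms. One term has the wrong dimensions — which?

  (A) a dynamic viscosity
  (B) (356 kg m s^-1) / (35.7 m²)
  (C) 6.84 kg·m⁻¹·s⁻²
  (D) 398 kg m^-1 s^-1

(C)

Dimensions:
  (A) [dynamic viscosity] = kg·m⁻¹·s⁻¹
  (B) [kg·m·s⁻¹] / [m²] = kg·m⁻¹·s⁻¹
  (C) kg·m⁻¹·s⁻²
  (D) kg·m⁻¹·s⁻¹
All reduce to kg·m⁻¹·s⁻¹ except (C), which is kg·m⁻¹·s⁻².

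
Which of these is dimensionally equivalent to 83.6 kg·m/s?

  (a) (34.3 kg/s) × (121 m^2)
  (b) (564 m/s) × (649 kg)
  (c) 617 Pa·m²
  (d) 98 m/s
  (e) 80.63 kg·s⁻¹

Reference: kg·m·s⁻¹.
Each option:
  (a) [kg·s⁻¹] · [m²] = kg·m²·s⁻¹
  (b) [m·s⁻¹] · [kg] = kg·m·s⁻¹  ← same
  (c) Pa·m² = N·m⁻²·m² = kg·m·s⁻²
  (d) m·s⁻¹
  (e) kg·s⁻¹
Only (b) matches kg·m·s⁻¹.

(b)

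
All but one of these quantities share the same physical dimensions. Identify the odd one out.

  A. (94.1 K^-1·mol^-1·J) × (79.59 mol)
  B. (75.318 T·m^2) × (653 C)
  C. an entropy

In SI base units:
  A. [kg·m²·s⁻²·K⁻¹·mol⁻¹] · [mol] = kg·m²·s⁻²·K⁻¹
  B. [kg·m²·s⁻²·A⁻¹] · [s·A] = kg·m²·s⁻¹
  C. [entropy] = kg·m²·s⁻²·K⁻¹
All reduce to kg·m²·s⁻²·K⁻¹ except B., which is kg·m²·s⁻¹.

B.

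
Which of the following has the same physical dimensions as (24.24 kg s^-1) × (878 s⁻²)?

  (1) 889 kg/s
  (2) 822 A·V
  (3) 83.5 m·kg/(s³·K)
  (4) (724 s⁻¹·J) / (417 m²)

(4)

Reference: [kg·s⁻¹] · [s⁻²] = kg·s⁻³.
Each option:
  (1) kg·s⁻¹
  (2) V·A = J·C⁻¹·A = kg·m²·s⁻³
  (3) kg·m·s⁻³·K⁻¹
  (4) [kg·m²·s⁻³] / [m²] = kg·s⁻³  ← same
Only (4) matches kg·s⁻³.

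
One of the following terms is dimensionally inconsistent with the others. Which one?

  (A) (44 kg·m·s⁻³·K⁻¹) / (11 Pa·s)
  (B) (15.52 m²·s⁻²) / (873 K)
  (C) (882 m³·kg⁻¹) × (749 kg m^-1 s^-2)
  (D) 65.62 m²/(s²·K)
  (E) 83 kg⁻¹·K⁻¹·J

Expand each in SI base units:
  (A) [kg·m·s⁻³·K⁻¹] / [kg·m⁻¹·s⁻¹] = m²·s⁻²·K⁻¹
  (B) [m²·s⁻²] / [K] = m²·s⁻²·K⁻¹
  (C) [kg⁻¹·m³] · [kg·m⁻¹·s⁻²] = m²·s⁻²
  (D) m²·s⁻²·K⁻¹
  (E) J·kg⁻¹·K⁻¹ = N·m·kg⁻¹·K⁻¹ = m²·s⁻²·K⁻¹
All reduce to m²·s⁻²·K⁻¹ except (C), which is m²·s⁻².

(C)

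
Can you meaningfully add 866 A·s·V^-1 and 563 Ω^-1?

No

In SI base units:
  866 A·s·V^-1:  A·s·V⁻¹ = A·s·(J·C⁻¹)⁻¹ = kg⁻¹·m⁻²·s⁴·A²
  563 Ω^-1:  Ω⁻¹ = (V·A⁻¹)⁻¹ = kg⁻¹·m⁻²·s³·A²
kg⁻¹·m⁻²·s⁴·A² ≠ kg⁻¹·m⁻²·s³·A², so they cannot be added.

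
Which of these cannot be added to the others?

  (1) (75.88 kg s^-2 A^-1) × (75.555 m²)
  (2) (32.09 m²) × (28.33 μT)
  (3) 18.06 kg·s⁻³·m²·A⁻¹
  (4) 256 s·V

In SI base units:
  (1) [kg·s⁻²·A⁻¹] · [m²] = kg·m²·s⁻²·A⁻¹
  (2) [m²] · [kg·s⁻²·A⁻¹] = kg·m²·s⁻²·A⁻¹
  (3) kg·m²·s⁻³·A⁻¹
  (4) V·s = J·C⁻¹·s = kg·m²·s⁻²·A⁻¹
All reduce to kg·m²·s⁻²·A⁻¹ except (3), which is kg·m²·s⁻³·A⁻¹.

(3)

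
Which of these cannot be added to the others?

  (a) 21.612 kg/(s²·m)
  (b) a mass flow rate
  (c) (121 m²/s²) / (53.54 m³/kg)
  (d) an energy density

(b)

In SI base units:
  (a) kg·m⁻¹·s⁻²
  (b) [mass flow rate] = kg·s⁻¹
  (c) [m²·s⁻²] / [kg⁻¹·m³] = kg·m⁻¹·s⁻²
  (d) [energy density] = kg·m⁻¹·s⁻²
All reduce to kg·m⁻¹·s⁻² except (b), which is kg·s⁻¹.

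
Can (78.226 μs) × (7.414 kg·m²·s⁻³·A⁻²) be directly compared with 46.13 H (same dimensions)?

Yes

Expand each in SI base units:
  (78.226 μs) × (7.414 kg·m²·s⁻³·A⁻²):  [s] · [kg·m²·s⁻³·A⁻²] = kg·m²·s⁻²·A⁻²
  46.13 H:  H = V·s·A⁻¹ = kg·m²·s⁻²·A⁻²
Both are kg·m²·s⁻²·A⁻², so they have the same dimensions and can be added.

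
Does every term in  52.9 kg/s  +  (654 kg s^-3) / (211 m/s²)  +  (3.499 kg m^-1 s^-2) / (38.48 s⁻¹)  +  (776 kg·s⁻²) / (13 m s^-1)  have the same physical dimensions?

No

Reduce each to base SI dimensions:
  52.9 kg/s:  kg·s⁻¹
  (654 kg s^-3) / (211 m/s²):  [kg·s⁻³] / [m·s⁻²] = kg·m⁻¹·s⁻¹
  (3.499 kg m^-1 s^-2) / (38.48 s⁻¹):  [kg·m⁻¹·s⁻²] / [s⁻¹] = kg·m⁻¹·s⁻¹
  (776 kg·s⁻²) / (13 m s^-1):  [kg·s⁻²] / [m·s⁻¹] = kg·m⁻¹·s⁻¹
The terms do not share a single dimension (kg·m⁻¹·s⁻¹ vs kg·s⁻¹).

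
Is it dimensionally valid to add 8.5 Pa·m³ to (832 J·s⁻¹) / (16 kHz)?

Yes

In SI base units:
  8.5 Pa·m³:  Pa·m³ = N·m⁻²·m³ = kg·m²·s⁻²
  (832 J·s⁻¹) / (16 kHz):  [kg·m²·s⁻³] / [s⁻¹] = kg·m²·s⁻²
Both are kg·m²·s⁻², so they have the same dimensions and can be added.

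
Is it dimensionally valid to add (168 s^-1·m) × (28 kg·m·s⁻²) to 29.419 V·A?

Dimensions:
  (168 s^-1·m) × (28 kg·m·s⁻²):  [m·s⁻¹] · [kg·m·s⁻²] = kg·m²·s⁻³
  29.419 V·A:  V·A = J·C⁻¹·A = kg·m²·s⁻³
Both are kg·m²·s⁻³, so they have the same dimensions and can be added.

Yes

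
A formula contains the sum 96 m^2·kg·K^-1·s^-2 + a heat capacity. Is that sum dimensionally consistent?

Yes

Dimensions:
  96 m^2·kg·K^-1·s^-2:  kg·m²·s⁻²·K⁻¹
  a heat capacity:  [heat capacity] = kg·m²·s⁻²·K⁻¹
Both are kg·m²·s⁻²·K⁻¹, so they have the same dimensions and can be added.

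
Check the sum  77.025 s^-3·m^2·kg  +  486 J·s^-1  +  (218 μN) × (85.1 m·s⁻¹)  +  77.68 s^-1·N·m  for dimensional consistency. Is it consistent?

Work out the base dimensions of each:
  77.025 s^-3·m^2·kg:  kg·m²·s⁻³
  486 J·s^-1:  J·s⁻¹ = N·m·s⁻¹ = kg·m²·s⁻³
  (218 μN) × (85.1 m·s⁻¹):  [kg·m·s⁻²] · [m·s⁻¹] = kg·m²·s⁻³
  77.68 s^-1·N·m:  N·m·s⁻¹ = kg·m·s⁻²·m·s⁻¹ = kg·m²·s⁻³
Every term reduces to kg·m²·s⁻³.

Yes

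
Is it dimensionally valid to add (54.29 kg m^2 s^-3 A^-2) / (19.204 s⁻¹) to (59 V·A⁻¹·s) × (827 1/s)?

No

Work out the base dimensions of each:
  (54.29 kg m^2 s^-3 A^-2) / (19.204 s⁻¹):  [kg·m²·s⁻³·A⁻²] / [s⁻¹] = kg·m²·s⁻²·A⁻²
  (59 V·A⁻¹·s) × (827 1/s):  [kg·m²·s⁻²·A⁻²] · [s⁻¹] = kg·m²·s⁻³·A⁻²
kg·m²·s⁻²·A⁻² ≠ kg·m²·s⁻³·A⁻², so they cannot be added.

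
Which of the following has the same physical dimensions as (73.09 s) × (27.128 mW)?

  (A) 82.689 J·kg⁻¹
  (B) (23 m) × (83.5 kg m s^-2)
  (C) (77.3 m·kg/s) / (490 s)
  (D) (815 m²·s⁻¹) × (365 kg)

Reference: [s] · [kg·m²·s⁻³] = kg·m²·s⁻².
Each option:
  (A) J·kg⁻¹ = N·m·kg⁻¹ = m²·s⁻²
  (B) [m] · [kg·m·s⁻²] = kg·m²·s⁻²  ← same
  (C) [kg·m·s⁻¹] / [s] = kg·m·s⁻²
  (D) [m²·s⁻¹] · [kg] = kg·m²·s⁻¹
Only (B) matches kg·m²·s⁻².

(B)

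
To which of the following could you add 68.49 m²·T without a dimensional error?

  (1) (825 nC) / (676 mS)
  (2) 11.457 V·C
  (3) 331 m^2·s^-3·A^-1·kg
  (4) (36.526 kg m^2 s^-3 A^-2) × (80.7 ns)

Reference: T·m² = Wb·m⁻²·m² = kg·m²·s⁻²·A⁻¹.
Each option:
  (1) [s·A] / [kg⁻¹·m⁻²·s³·A²] = kg·m²·s⁻²·A⁻¹  ← same
  (2) C·V = s·A·J·C⁻¹ = kg·m²·s⁻²
  (3) kg·m²·s⁻³·A⁻¹
  (4) [kg·m²·s⁻³·A⁻²] · [s] = kg·m²·s⁻²·A⁻²
Only (1) matches kg·m²·s⁻²·A⁻¹.

(1)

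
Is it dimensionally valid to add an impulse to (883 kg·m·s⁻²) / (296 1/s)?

In SI base units:
  an impulse:  [impulse] = kg·m·s⁻¹
  (883 kg·m·s⁻²) / (296 1/s):  [kg·m·s⁻²] / [s⁻¹] = kg·m·s⁻¹
Both are kg·m·s⁻¹, so they have the same dimensions and can be added.

Yes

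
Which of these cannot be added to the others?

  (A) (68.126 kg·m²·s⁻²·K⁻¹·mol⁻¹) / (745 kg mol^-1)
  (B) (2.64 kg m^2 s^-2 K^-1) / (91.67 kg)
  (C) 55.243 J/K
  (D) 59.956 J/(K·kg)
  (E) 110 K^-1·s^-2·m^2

Work out the base dimensions of each:
  (A) [kg·m²·s⁻²·K⁻¹·mol⁻¹] / [kg·mol⁻¹] = m²·s⁻²·K⁻¹
  (B) [kg·m²·s⁻²·K⁻¹] / [kg] = m²·s⁻²·K⁻¹
  (C) J·K⁻¹ = N·m·K⁻¹ = kg·m²·s⁻²·K⁻¹
  (D) J·kg⁻¹·K⁻¹ = N·m·kg⁻¹·K⁻¹ = m²·s⁻²·K⁻¹
  (E) m²·s⁻²·K⁻¹
All reduce to m²·s⁻²·K⁻¹ except (C), which is kg·m²·s⁻²·K⁻¹.

(C)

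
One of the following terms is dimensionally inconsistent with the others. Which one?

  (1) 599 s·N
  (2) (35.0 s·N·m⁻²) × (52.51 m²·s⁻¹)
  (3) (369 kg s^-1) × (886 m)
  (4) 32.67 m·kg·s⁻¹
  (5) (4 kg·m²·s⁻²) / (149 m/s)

In SI base units:
  (1) N·s = kg·m·s⁻²·s = kg·m·s⁻¹
  (2) [kg·m⁻¹·s⁻¹] · [m²·s⁻¹] = kg·m·s⁻²
  (3) [kg·s⁻¹] · [m] = kg·m·s⁻¹
  (4) kg·m·s⁻¹
  (5) [kg·m²·s⁻²] / [m·s⁻¹] = kg·m·s⁻¹
All reduce to kg·m·s⁻¹ except (2), which is kg·m·s⁻².

(2)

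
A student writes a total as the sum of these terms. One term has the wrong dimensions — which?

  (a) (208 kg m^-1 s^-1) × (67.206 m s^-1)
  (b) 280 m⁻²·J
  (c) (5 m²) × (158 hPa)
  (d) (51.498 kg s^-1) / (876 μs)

(c)

Reduce each to base SI dimensions:
  (a) [kg·m⁻¹·s⁻¹] · [m·s⁻¹] = kg·s⁻²
  (b) J·m⁻² = N·m·m⁻² = kg·s⁻²
  (c) [m²] · [kg·m⁻¹·s⁻²] = kg·m·s⁻²
  (d) [kg·s⁻¹] / [s] = kg·s⁻²
All reduce to kg·s⁻² except (c), which is kg·m·s⁻².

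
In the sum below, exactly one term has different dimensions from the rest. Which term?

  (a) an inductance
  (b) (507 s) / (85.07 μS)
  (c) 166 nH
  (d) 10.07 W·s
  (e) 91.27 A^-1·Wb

(d)

Reduce each to base SI dimensions:
  (a) [inductance] = kg·m²·s⁻²·A⁻²
  (b) [s] / [kg⁻¹·m⁻²·s³·A²] = kg·m²·s⁻²·A⁻²
  (c) H = V·s·A⁻¹ = kg·m²·s⁻²·A⁻²
  (d) W·s = J·s⁻¹·s = kg·m²·s⁻²
  (e) Wb·A⁻¹ = V·s·A⁻¹ = kg·m²·s⁻²·A⁻²
All reduce to kg·m²·s⁻²·A⁻² except (d), which is kg·m²·s⁻².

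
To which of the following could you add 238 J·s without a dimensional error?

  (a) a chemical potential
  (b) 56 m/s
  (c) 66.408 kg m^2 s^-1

(c)

Reference: J·s = N·m·s = kg·m²·s⁻¹.
Each option:
  (a) [chemical potential] = kg·m²·s⁻²·mol⁻¹
  (b) m·s⁻¹
  (c) kg·m²·s⁻¹  ← same
Only (c) matches kg·m²·s⁻¹.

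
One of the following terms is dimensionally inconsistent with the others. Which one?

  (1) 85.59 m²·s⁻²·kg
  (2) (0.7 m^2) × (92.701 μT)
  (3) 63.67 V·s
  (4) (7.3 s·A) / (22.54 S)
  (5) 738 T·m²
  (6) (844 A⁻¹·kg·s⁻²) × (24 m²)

(1)

Expand each in SI base units:
  (1) kg·m²·s⁻²
  (2) [m²] · [kg·s⁻²·A⁻¹] = kg·m²·s⁻²·A⁻¹
  (3) V·s = J·C⁻¹·s = kg·m²·s⁻²·A⁻¹
  (4) [s·A] / [kg⁻¹·m⁻²·s³·A²] = kg·m²·s⁻²·A⁻¹
  (5) T·m² = Wb·m⁻²·m² = kg·m²·s⁻²·A⁻¹
  (6) [kg·s⁻²·A⁻¹] · [m²] = kg·m²·s⁻²·A⁻¹
All reduce to kg·m²·s⁻²·A⁻¹ except (1), which is kg·m²·s⁻².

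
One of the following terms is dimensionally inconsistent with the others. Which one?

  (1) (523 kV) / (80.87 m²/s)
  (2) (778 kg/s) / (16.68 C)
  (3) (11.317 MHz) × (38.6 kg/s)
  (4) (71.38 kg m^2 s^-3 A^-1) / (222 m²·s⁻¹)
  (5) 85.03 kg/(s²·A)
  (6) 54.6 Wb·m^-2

Expand each in SI base units:
  (1) [kg·m²·s⁻³·A⁻¹] / [m²·s⁻¹] = kg·s⁻²·A⁻¹
  (2) [kg·s⁻¹] / [s·A] = kg·s⁻²·A⁻¹
  (3) [s⁻¹] · [kg·s⁻¹] = kg·s⁻²
  (4) [kg·m²·s⁻³·A⁻¹] / [m²·s⁻¹] = kg·s⁻²·A⁻¹
  (5) kg·s⁻²·A⁻¹
  (6) Wb·m⁻² = V·s·m⁻² = kg·s⁻²·A⁻¹
All reduce to kg·s⁻²·A⁻¹ except (3), which is kg·s⁻².

(3)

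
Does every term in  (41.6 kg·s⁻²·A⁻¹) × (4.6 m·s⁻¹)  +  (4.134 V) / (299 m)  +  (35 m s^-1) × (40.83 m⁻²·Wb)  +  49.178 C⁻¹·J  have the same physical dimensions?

No

Reduce each to base SI dimensions:
  (41.6 kg·s⁻²·A⁻¹) × (4.6 m·s⁻¹):  [kg·s⁻²·A⁻¹] · [m·s⁻¹] = kg·m·s⁻³·A⁻¹
  (4.134 V) / (299 m):  [kg·m²·s⁻³·A⁻¹] / [m] = kg·m·s⁻³·A⁻¹
  (35 m s^-1) × (40.83 m⁻²·Wb):  [m·s⁻¹] · [kg·s⁻²·A⁻¹] = kg·m·s⁻³·A⁻¹
  49.178 C⁻¹·J:  J·C⁻¹ = N·m·(s·A)⁻¹ = kg·m²·s⁻³·A⁻¹
The terms do not share a single dimension (kg·m²·s⁻³·A⁻¹ vs kg·m·s⁻³·A⁻¹).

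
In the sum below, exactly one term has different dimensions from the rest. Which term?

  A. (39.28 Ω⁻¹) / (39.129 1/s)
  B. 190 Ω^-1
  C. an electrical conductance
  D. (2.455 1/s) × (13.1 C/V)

A.

In SI base units:
  A. [kg⁻¹·m⁻²·s³·A²] / [s⁻¹] = kg⁻¹·m⁻²·s⁴·A²
  B. Ω⁻¹ = (V·A⁻¹)⁻¹ = kg⁻¹·m⁻²·s³·A²
  C. [electrical conductance] = kg⁻¹·m⁻²·s³·A²
  D. [s⁻¹] · [kg⁻¹·m⁻²·s⁴·A²] = kg⁻¹·m⁻²·s³·A²
All reduce to kg⁻¹·m⁻²·s³·A² except A., which is kg⁻¹·m⁻²·s⁴·A².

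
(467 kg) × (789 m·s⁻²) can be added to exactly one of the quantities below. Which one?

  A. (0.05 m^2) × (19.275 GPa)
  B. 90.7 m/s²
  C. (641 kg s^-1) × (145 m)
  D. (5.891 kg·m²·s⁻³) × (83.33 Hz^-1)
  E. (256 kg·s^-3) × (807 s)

A.

Reference: [kg] · [m·s⁻²] = kg·m·s⁻².
Each option:
  A. [m²] · [kg·m⁻¹·s⁻²] = kg·m·s⁻²  ← same
  B. m·s⁻²
  C. [kg·s⁻¹] · [m] = kg·m·s⁻¹
  D. [kg·m²·s⁻³] · [s] = kg·m²·s⁻²
  E. [kg·s⁻³] · [s] = kg·s⁻²
Only A. matches kg·m·s⁻².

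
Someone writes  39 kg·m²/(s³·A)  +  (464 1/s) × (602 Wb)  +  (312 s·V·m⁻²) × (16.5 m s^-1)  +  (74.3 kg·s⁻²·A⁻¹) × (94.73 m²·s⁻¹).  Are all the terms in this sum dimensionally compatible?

No

Dimensions:
  39 kg·m²/(s³·A):  kg·m²·s⁻³·A⁻¹
  (464 1/s) × (602 Wb):  [s⁻¹] · [kg·m²·s⁻²·A⁻¹] = kg·m²·s⁻³·A⁻¹
  (312 s·V·m⁻²) × (16.5 m s^-1):  [kg·s⁻²·A⁻¹] · [m·s⁻¹] = kg·m·s⁻³·A⁻¹
  (74.3 kg·s⁻²·A⁻¹) × (94.73 m²·s⁻¹):  [kg·s⁻²·A⁻¹] · [m²·s⁻¹] = kg·m²·s⁻³·A⁻¹
The terms do not share a single dimension (kg·m²·s⁻³·A⁻¹ vs kg·m·s⁻³·A⁻¹).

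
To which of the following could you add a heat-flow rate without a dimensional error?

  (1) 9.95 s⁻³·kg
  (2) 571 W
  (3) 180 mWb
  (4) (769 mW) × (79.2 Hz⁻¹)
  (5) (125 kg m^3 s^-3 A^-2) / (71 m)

(2)

Reference: [heat-flow rate] = kg·m²·s⁻³.
Each option:
  (1) kg·s⁻³
  (2) W = J·s⁻¹ = kg·m²·s⁻³  ← same
  (3) Wb = V·s = kg·m²·s⁻²·A⁻¹
  (4) [kg·m²·s⁻³] · [s] = kg·m²·s⁻²
  (5) [kg·m³·s⁻³·A⁻²] / [m] = kg·m²·s⁻³·A⁻²
Only (2) matches kg·m²·s⁻³.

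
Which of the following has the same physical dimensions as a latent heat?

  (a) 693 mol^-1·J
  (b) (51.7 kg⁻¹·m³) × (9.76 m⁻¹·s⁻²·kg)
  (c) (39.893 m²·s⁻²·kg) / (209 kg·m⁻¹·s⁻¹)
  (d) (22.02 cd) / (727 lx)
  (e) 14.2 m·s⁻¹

(b)

Reference: [latent heat] = m²·s⁻².
Each option:
  (a) J·mol⁻¹ = N·m·mol⁻¹ = kg·m²·s⁻²·mol⁻¹
  (b) [kg⁻¹·m³] · [kg·m⁻¹·s⁻²] = m²·s⁻²  ← same
  (c) [kg·m²·s⁻²] / [kg·m⁻¹·s⁻¹] = m³·s⁻¹
  (d) [cd] / [m⁻²·cd] = m²
  (e) m·s⁻¹
Only (b) matches m²·s⁻².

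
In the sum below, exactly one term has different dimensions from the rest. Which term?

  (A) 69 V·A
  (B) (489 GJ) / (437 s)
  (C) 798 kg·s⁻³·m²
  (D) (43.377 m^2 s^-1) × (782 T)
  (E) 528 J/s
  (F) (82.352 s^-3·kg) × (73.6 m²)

(D)

In SI base units:
  (A) V·A = J·C⁻¹·A = kg·m²·s⁻³
  (B) [kg·m²·s⁻²] / [s] = kg·m²·s⁻³
  (C) kg·m²·s⁻³
  (D) [m²·s⁻¹] · [kg·s⁻²·A⁻¹] = kg·m²·s⁻³·A⁻¹
  (E) J·s⁻¹ = N·m·s⁻¹ = kg·m²·s⁻³
  (F) [kg·s⁻³] · [m²] = kg·m²·s⁻³
All reduce to kg·m²·s⁻³ except (D), which is kg·m²·s⁻³·A⁻¹.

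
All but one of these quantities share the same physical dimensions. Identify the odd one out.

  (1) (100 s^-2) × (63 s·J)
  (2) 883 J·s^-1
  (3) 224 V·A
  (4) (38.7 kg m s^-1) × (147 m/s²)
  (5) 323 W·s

Reduce each to base SI dimensions:
  (1) [s⁻²] · [kg·m²·s⁻¹] = kg·m²·s⁻³
  (2) J·s⁻¹ = N·m·s⁻¹ = kg·m²·s⁻³
  (3) V·A = J·C⁻¹·A = kg·m²·s⁻³
  (4) [kg·m·s⁻¹] · [m·s⁻²] = kg·m²·s⁻³
  (5) W·s = J·s⁻¹·s = kg·m²·s⁻²
All reduce to kg·m²·s⁻³ except (5), which is kg·m²·s⁻².

(5)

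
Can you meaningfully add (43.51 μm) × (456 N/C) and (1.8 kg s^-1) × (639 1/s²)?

No

Expand each in SI base units:
  (43.51 μm) × (456 N/C):  [m] · [kg·m·s⁻³·A⁻¹] = kg·m²·s⁻³·A⁻¹
  (1.8 kg s^-1) × (639 1/s²):  [kg·s⁻¹] · [s⁻²] = kg·s⁻³
kg·m²·s⁻³·A⁻¹ ≠ kg·s⁻³, so they cannot be added.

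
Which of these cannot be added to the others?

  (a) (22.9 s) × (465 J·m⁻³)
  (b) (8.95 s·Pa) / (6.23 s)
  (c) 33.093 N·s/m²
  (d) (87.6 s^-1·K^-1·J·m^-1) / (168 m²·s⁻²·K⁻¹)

(b)

Dimensions:
  (a) [s] · [kg·m⁻¹·s⁻²] = kg·m⁻¹·s⁻¹
  (b) [kg·m⁻¹·s⁻¹] / [s] = kg·m⁻¹·s⁻²
  (c) N·s·m⁻² = kg·m·s⁻²·s·m⁻² = kg·m⁻¹·s⁻¹
  (d) [kg·m·s⁻³·K⁻¹] / [m²·s⁻²·K⁻¹] = kg·m⁻¹·s⁻¹
All reduce to kg·m⁻¹·s⁻¹ except (b), which is kg·m⁻¹·s⁻².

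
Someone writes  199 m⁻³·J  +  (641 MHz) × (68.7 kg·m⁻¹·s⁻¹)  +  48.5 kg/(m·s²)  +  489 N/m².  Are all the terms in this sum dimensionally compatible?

Yes

Dimensions:
  199 m⁻³·J:  J·m⁻³ = N·m·m⁻³ = kg·m⁻¹·s⁻²
  (641 MHz) × (68.7 kg·m⁻¹·s⁻¹):  [s⁻¹] · [kg·m⁻¹·s⁻¹] = kg·m⁻¹·s⁻²
  48.5 kg/(m·s²):  kg·m⁻¹·s⁻²
  489 N/m²:  N·m⁻² = kg·m·s⁻²·m⁻² = kg·m⁻¹·s⁻²
Every term reduces to kg·m⁻¹·s⁻².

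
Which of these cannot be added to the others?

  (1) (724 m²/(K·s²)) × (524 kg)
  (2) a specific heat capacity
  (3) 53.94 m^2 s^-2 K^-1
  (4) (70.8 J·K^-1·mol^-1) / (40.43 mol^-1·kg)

(1)

Expand each in SI base units:
  (1) [m²·s⁻²·K⁻¹] · [kg] = kg·m²·s⁻²·K⁻¹
  (2) [specific heat capacity] = m²·s⁻²·K⁻¹
  (3) m²·s⁻²·K⁻¹
  (4) [kg·m²·s⁻²·K⁻¹·mol⁻¹] / [kg·mol⁻¹] = m²·s⁻²·K⁻¹
All reduce to m²·s⁻²·K⁻¹ except (1), which is kg·m²·s⁻²·K⁻¹.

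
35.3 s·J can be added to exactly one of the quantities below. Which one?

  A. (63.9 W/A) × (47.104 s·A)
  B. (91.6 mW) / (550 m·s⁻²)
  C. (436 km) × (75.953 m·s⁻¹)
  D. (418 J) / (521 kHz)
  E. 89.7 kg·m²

Reference: J·s = N·m·s = kg·m²·s⁻¹.
Each option:
  A. [kg·m²·s⁻³·A⁻¹] · [s·A] = kg·m²·s⁻²
  B. [kg·m²·s⁻³] / [m·s⁻²] = kg·m·s⁻¹
  C. [m] · [m·s⁻¹] = m²·s⁻¹
  D. [kg·m²·s⁻²] / [s⁻¹] = kg·m²·s⁻¹  ← same
  E. kg·m²
Only D. matches kg·m²·s⁻¹.

D.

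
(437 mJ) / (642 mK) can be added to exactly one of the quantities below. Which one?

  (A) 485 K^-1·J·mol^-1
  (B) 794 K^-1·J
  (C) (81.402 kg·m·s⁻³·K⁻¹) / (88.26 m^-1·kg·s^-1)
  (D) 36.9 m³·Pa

Reference: [kg·m²·s⁻²] / [K] = kg·m²·s⁻²·K⁻¹.
Each option:
  (A) J·mol⁻¹·K⁻¹ = N·m·mol⁻¹·K⁻¹ = kg·m²·s⁻²·K⁻¹·mol⁻¹
  (B) J·K⁻¹ = N·m·K⁻¹ = kg·m²·s⁻²·K⁻¹  ← same
  (C) [kg·m·s⁻³·K⁻¹] / [kg·m⁻¹·s⁻¹] = m²·s⁻²·K⁻¹
  (D) Pa·m³ = N·m⁻²·m³ = kg·m²·s⁻²
Only (B) matches kg·m²·s⁻²·K⁻¹.

(B)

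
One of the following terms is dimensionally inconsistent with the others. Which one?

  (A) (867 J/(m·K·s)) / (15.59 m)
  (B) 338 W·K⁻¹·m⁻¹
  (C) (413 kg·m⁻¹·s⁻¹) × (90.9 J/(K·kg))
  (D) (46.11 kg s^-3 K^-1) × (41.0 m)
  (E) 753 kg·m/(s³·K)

Expand each in SI base units:
  (A) [kg·m·s⁻³·K⁻¹] / [m] = kg·s⁻³·K⁻¹
  (B) W·m⁻¹·K⁻¹ = J·s⁻¹·m⁻¹·K⁻¹ = kg·m·s⁻³·K⁻¹
  (C) [kg·m⁻¹·s⁻¹] · [m²·s⁻²·K⁻¹] = kg·m·s⁻³·K⁻¹
  (D) [kg·s⁻³·K⁻¹] · [m] = kg·m·s⁻³·K⁻¹
  (E) kg·m·s⁻³·K⁻¹
All reduce to kg·m·s⁻³·K⁻¹ except (A), which is kg·s⁻³·K⁻¹.

(A)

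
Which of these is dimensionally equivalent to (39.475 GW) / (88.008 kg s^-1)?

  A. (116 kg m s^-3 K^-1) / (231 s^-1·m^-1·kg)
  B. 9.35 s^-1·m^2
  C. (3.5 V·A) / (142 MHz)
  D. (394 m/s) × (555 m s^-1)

D.

Reference: [kg·m²·s⁻³] / [kg·s⁻¹] = m²·s⁻².
Each option:
  A. [kg·m·s⁻³·K⁻¹] / [kg·m⁻¹·s⁻¹] = m²·s⁻²·K⁻¹
  B. m²·s⁻¹
  C. [kg·m²·s⁻³] / [s⁻¹] = kg·m²·s⁻²
  D. [m·s⁻¹] · [m·s⁻¹] = m²·s⁻²  ← same
Only D. matches m²·s⁻².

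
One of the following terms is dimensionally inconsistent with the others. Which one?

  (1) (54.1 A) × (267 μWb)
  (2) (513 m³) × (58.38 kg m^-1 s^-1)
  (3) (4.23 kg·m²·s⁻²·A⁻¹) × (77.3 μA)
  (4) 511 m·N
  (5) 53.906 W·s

(2)

Reduce each to base SI dimensions:
  (1) [A] · [kg·m²·s⁻²·A⁻¹] = kg·m²·s⁻²
  (2) [m³] · [kg·m⁻¹·s⁻¹] = kg·m²·s⁻¹
  (3) [kg·m²·s⁻²·A⁻¹] · [A] = kg·m²·s⁻²
  (4) N·m = kg·m·s⁻²·m = kg·m²·s⁻²
  (5) W·s = J·s⁻¹·s = kg·m²·s⁻²
All reduce to kg·m²·s⁻² except (2), which is kg·m²·s⁻¹.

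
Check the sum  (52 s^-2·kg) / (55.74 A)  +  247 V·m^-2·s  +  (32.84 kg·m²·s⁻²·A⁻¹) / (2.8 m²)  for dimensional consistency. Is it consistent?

Yes

Reduce each to base SI dimensions:
  (52 s^-2·kg) / (55.74 A):  [kg·s⁻²] / [A] = kg·s⁻²·A⁻¹
  247 V·m^-2·s:  V·s·m⁻² = J·C⁻¹·s·m⁻² = kg·s⁻²·A⁻¹
  (32.84 kg·m²·s⁻²·A⁻¹) / (2.8 m²):  [kg·m²·s⁻²·A⁻¹] / [m²] = kg·s⁻²·A⁻¹
Every term reduces to kg·s⁻²·A⁻¹.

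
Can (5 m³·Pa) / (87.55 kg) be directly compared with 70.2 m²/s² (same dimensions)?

Dimensions:
  (5 m³·Pa) / (87.55 kg):  [kg·m²·s⁻²] / [kg] = m²·s⁻²
  70.2 m²/s²:  m²·s⁻²
Both are m²·s⁻², so they have the same dimensions and can be added.

Yes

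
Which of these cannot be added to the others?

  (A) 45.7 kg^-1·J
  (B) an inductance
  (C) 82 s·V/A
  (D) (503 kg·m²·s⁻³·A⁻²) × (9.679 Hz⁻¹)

(A)

Reduce each to base SI dimensions:
  (A) J·kg⁻¹ = N·m·kg⁻¹ = m²·s⁻²
  (B) [inductance] = kg·m²·s⁻²·A⁻²
  (C) V·s·A⁻¹ = J·C⁻¹·s·A⁻¹ = kg·m²·s⁻²·A⁻²
  (D) [kg·m²·s⁻³·A⁻²] · [s] = kg·m²·s⁻²·A⁻²
All reduce to kg·m²·s⁻²·A⁻² except (A), which is m²·s⁻².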